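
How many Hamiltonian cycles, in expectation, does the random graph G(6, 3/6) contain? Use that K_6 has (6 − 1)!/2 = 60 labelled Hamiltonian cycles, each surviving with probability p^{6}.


K_6 has (6 − 1)!/2 = 60 labelled Hamiltonian cycles.
For each such Hamiltonian cycle H, let X_H = 1 if all 6 edges of H are present in G. Then P[X_H = 1] = p^{6} = (1/2)^{6} = 1/64.
By linearity of expectation: E[X] = Σ_H E[X_H] = 60 · p^{6} = 60 · 1/64 = 15/16.
Numerically: E[X] ≈ 0.9375.

E[X] = 60 · (1/2)^{6} = 15/16 ≈ 0.9375.


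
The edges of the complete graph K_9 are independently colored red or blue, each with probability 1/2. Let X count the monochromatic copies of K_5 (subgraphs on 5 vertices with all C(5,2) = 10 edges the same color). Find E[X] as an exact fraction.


Let X = Σ_S X_S over the C(9, 5) = 126 subsets S of size 5, where X_S = 1 if the K_5 on S is monochromatic.
For a fixed S, the K_5 on S has C(5, 2) = 10 edges. P[all 10 edges red] = (1/2)^10, and likewise for blue, so P[monochromatic] = 2·(1/2)^10 = 2^{1 − 10} = 1/512.
Summing: E[X] = C(9, 5) · 2^{1 − 10} = 126 · 1/512 = 63/256.
Numerically: E[X] ≈ 0.246094.

E[X] = C(9,5)·2^(1−C(5,2)) = 63/256 ≈ 0.246094.


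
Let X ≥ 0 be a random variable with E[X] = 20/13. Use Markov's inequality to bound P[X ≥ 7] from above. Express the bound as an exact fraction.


μ = E[X] = 20/13, a = 7.
Markov: P[X ≥ 7] ≤ μ/a = (20/13)/7 = 20/91.
Numerically: ≈ 0.219780.
(Since a = 7 > μ = 1.538462, the bound 20/91 is < 1 and informative.)

P[X ≥ 7] ≤ 20/91 ≈ 0.219780.


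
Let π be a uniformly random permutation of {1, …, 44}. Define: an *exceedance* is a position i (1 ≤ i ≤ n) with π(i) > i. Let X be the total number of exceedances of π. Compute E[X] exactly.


Write X = Σ_{i=1}^{44} X_i, where X_i = 1_{π(i) > i}.
For each fixed i, π(i) is uniform over {1, …, 44} (marginal of a uniform permutation), so P[π(i) > i] = (n − i)/n. Summing: Σ_{i=1}^{44} (n − i)/n = (0 + 1 + … + 43)/44 = 44(44 − 1)/(2·44) = (44 − 1)/2.
Hence E[X] = Σ_{i=1}^{44} (44 − i)/44 = 43/2 ≈ 21.5000.

E[X] = 43/2 = 21.5000.


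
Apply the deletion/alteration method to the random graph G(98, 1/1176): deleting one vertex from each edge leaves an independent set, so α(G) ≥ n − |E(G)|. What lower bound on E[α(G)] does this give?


E[|E(G)|] = C(98, 2)·p = 4753 · (1/1176) = 97/24.
E[α(G)] ≥ n − E[|E(G)|] = 98 − 97/24 = 2255/24.
Numerically: ≈ 93.95833.
(This is only a lower bound; the true E[α(G)] may be larger.)

E[α(G)] ≥ 2255/24 ≈ 93.95833.


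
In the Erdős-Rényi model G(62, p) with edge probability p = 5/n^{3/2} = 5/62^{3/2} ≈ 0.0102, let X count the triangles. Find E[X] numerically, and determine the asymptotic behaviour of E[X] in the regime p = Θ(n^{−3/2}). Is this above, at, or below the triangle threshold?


Number of potential triangles: C(62, 3) = 37820.
Each occurs with probability p³ ≈ (0.0102)³ ≈ 1.07435e-06.
By linearity: E[X] = C(62, 3)·p³ ≈ 37820 · 1.07435e-06 ≈ 0.041.
Since α = 3/2 > 1, p = c/n^{3/2} = o(1/n) is below the triangle threshold p ~ 1/n. Asymptotically E[X] ~ (c³/6)·n^{3(1−α)} = (5³/6)·n^{-1.5} → 0, so by Markov's inequality G has no triangles w.h.p.

E[X] ≈ 0.041; in regime p = Θ(1/n^{3/2}) E[X] tends to 0 (below the triangle threshold p ~ 1/n).


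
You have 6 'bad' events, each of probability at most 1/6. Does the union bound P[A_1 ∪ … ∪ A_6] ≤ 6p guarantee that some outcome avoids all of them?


Union bound: P[∪_{i=1}^{6} A_i] ≤ Σ_i P[A_i] ≤ 6·p = 6·(1/6) = 1.
Numerically: 1 ≈ 1.000000.
Is 1 < 1? NO.
Since the bound 1 is ≥ 1, the union bound is uninformative here; it does NOT by itself certify existence.

6·p = 1 ≈ 1.000000; existence NOT certified by the union bound.


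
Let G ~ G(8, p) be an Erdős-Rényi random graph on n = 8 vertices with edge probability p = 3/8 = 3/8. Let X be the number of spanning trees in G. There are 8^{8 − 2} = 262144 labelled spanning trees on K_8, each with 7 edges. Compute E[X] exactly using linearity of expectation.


K_8 has 8^{8 − 2} = 262144 labelled spanning trees.
For each such spanning tree H, let X_H = 1 if all 7 edges of H are present in G. Then P[X_H = 1] = p^{7} = (3/8)^{7} = 2187/2097152.
By linearity: E[X] = Σ_H E[X_H] = 262144 · p^{7} = 262144 · 2187/2097152 = 2187/8.
Numerically: E[X] ≈ 273.4.

E[X] = 262144 · (3/8)^{7} = 2187/8 ≈ 273.4.


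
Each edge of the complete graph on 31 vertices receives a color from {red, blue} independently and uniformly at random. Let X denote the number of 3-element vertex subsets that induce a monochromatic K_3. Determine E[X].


Let X = Σ_S X_S over the C(31, 3) = 4495 subsets S of size 3, where X_S = 1 if the K_3 on S is monochromatic.
For a fixed S, the K_3 on S has C(3, 2) = 3 edges. P[all 3 edges red] = (1/2)^3, and likewise for blue, so P[monochromatic] = 2·(1/2)^3 = 2^{1 − 3} = 1/4.
By linearity of expectation: E[X] = C(31, 3) · 2^{1 − 3} = 4495 · 1/4 = 4495/4.
Numerically: E[X] ≈ 1123.7500.

E[X] = C(31,3)·2^(1−C(3,2)) = 4495/4 ≈ 1123.7500.


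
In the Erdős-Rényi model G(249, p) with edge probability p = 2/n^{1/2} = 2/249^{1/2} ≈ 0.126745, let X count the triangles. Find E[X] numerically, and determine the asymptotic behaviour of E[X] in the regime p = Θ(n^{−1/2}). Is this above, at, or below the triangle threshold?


Number of potential triangles: C(249, 3) = 2542124.
Each occurs with probability p³ ≈ (0.126745)³ ≈ 2.03606185e-03.
By linearity: E[X] = C(249, 3)·p³ ≈ 2542124 · 2.03606185e-03 ≈ 5175.921692.
Since α = 1/2 < 1, p = c/n^{1/2} ≫ 1/n is above the triangle threshold p ~ 1/n. Asymptotically E[X] ~ (c³/6)·n^{3(1−α)} = (2³/6)·n^{1.5} → ∞; triangles are abundant w.h.p.

E[X] ≈ 5175.921692; in regime p = Θ(1/n^{1/2}) E[X] diverges (above the triangle threshold p ~ 1/n).


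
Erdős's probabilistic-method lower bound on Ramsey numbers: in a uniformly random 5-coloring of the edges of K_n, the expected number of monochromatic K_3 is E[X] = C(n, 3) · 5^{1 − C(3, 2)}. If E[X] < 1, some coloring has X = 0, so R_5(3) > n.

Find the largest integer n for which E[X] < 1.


We need C(n, 3) · 5^{1 − 3} < 1, i.e. C(n, 3) < 5^{3 − 1} = 25.
Check values of n near the boundary:
  n = 4: C(4, 3) = 4; 4 < 25? YES
  n = 5: C(5, 3) = 10; 10 < 25? YES
  n = 6: C(6, 3) = 20; 20 < 25? YES
  n = 7: C(7, 3) = 35; 35 < 25? NO
The largest n with C(n, 3) < 25 is n = 6 (where E[X] = 4/5 ≈ 0.8000000). Hence R_5(3) > 6, i.e. R_5(3) ≥ 7.

Largest n = 6; hence R_5(3) > 6.


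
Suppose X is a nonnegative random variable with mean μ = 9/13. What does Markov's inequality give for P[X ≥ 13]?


μ = E[X] = 9/13, a = 13.
Markov: P[X ≥ 13] ≤ μ/a = (9/13)/13 = 9/169.
Numerically: ≈ 0.053.
(Since a = 13 > μ = 0.692, the bound 9/169 is < 1 and informative.)

P[X ≥ 13] ≤ 9/169 ≈ 0.053.


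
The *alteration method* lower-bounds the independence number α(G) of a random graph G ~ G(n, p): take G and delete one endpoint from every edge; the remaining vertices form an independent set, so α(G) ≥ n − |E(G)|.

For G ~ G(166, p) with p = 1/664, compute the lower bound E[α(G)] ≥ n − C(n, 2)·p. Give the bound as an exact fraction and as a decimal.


E[|E(G)|] = C(166, 2)·p = 13695 · (1/664) = 165/8.
E[α(G)] ≥ n − E[|E(G)|] = 166 − 165/8 = 1163/8.
Numerically: ≈ 145.375.
(This is only a lower bound; the true E[α(G)] may be larger.)

E[α(G)] ≥ 1163/8 ≈ 145.375.


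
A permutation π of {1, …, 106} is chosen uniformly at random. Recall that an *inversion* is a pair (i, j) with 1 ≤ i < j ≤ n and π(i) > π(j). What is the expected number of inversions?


Write X = Σ X_I over the C(106, 2) = 5565 pairs i < j, with X_I the indicator of one inversion.
There are 5565 indicators.
For each fixed pair i < j, the values π(i) and π(j) are two distinct elements of {1, …, 106} in uniformly random order; by symmetry P[π(i) > π(j)] = 1/2.
By linearity: E[X] = 5565 · (1/2) = C(106, 2) · (1/2) = 5565/2 = 5565/2 ≈ 2782.500000.

E[X] = 5565/2 = 2782.500000.


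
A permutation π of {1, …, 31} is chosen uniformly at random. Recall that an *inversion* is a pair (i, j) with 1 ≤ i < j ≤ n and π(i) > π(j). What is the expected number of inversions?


Write X = Σ X_I over the C(31, 2) = 465 pairs i < j, with X_I the indicator of one inversion.
There are 465 indicators.
For each fixed pair i < j, the values π(i) and π(j) are two distinct elements of {1, …, 31} in uniformly random order; by symmetry P[π(i) > π(j)] = 1/2.
By linearity: E[X] = 465 · (1/2) = C(31, 2) · (1/2) = 465/2 = 465/2 ≈ 232.50000.

E[X] = 465/2 = 232.50000.


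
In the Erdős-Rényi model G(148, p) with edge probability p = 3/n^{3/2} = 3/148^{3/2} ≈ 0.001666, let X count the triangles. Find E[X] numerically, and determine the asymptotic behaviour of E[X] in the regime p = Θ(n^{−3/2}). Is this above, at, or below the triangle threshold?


Number of potential triangles: C(148, 3) = 529396.
Each occurs with probability p³ ≈ (0.001666)³ ≈ 4.625791e-09.
By linearity: E[X] = C(148, 3)·p³ ≈ 529396 · 4.625791e-09 ≈ 0.0024.
Since α = 3/2 > 1, p = c/n^{3/2} = o(1/n) is below the triangle threshold p ~ 1/n. Asymptotically E[X] ~ (c³/6)·n^{3(1−α)} = (3³/6)·n^{-1.5} → 0, so by Markov's inequality G has no triangles w.h.p.

E[X] ≈ 0.0024; in regime p = Θ(1/n^{3/2}) E[X] tends to 0 (below the triangle threshold p ~ 1/n).


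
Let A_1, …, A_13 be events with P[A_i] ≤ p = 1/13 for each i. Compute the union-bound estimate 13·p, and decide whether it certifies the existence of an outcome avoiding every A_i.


Union bound: P[∪_{i=1}^{13} A_i] ≤ Σ_i P[A_i] ≤ 13·p = 13·(1/13) = 1.
Numerically: 1 ≈ 1.00000.
Is 1 < 1? NO.
Since the bound 1 is ≥ 1, the union bound is uninformative here; it does NOT by itself certify existence.

13·p = 1 ≈ 1.00000; existence NOT certified by the union bound.


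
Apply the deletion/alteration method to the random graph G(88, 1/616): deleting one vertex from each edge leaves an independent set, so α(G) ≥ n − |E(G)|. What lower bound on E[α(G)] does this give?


E[|E(G)|] = C(88, 2)·p = 3828 · (1/616) = 87/14.
E[α(G)] ≥ n − E[|E(G)|] = 88 − 87/14 = 1145/14.
Numerically: ≈ 81.7857.
(This is only a lower bound; the true E[α(G)] may be larger.)

E[α(G)] ≥ 1145/14 ≈ 81.7857.


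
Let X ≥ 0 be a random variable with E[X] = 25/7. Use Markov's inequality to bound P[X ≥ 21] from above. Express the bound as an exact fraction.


μ = E[X] = 25/7, a = 21.
Markov: P[X ≥ 21] ≤ μ/a = (25/7)/21 = 25/147.
Numerically: ≈ 0.1701.
(Since a = 21 > μ = 3.5714, the bound 25/147 is < 1 and informative.)

P[X ≥ 21] ≤ 25/147 ≈ 0.1701.


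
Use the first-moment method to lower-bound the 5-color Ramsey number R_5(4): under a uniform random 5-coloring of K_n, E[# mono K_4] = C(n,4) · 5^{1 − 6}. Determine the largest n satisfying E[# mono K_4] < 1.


We need C(n, 4) · 5^{1 − 6} < 1, i.e. C(n, 4) < 5^{6 − 1} = 3125.
Check values of n near the boundary:
  n = 14: C(14, 4) = 1001; 1001 < 3125? YES
  n = 15: C(15, 4) = 1365; 1365 < 3125? YES
  n = 16: C(16, 4) = 1820; 1820 < 3125? YES
  n = 17: C(17, 4) = 2380; 2380 < 3125? YES
  n = 18: C(18, 4) = 3060; 3060 < 3125? YES
  n = 19: C(19, 4) = 3876; 3876 < 3125? NO
  n = 20: C(20, 4) = 4845; 4845 < 3125? NO
The largest n with C(n, 4) < 3125 is n = 18 (where E[X] = 612/625 ≈ 0.979). Hence R_5(4) > 18, i.e. R_5(4) ≥ 19.

Largest n = 18; hence R_5(4) > 18.


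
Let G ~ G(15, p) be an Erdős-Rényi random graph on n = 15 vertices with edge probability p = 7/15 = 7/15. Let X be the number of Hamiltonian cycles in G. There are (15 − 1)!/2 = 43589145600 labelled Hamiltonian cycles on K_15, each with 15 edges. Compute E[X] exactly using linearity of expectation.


K_15 has (15 − 1)!/2 = 43589145600 labelled Hamiltonian cycles.
For each such Hamiltonian cycle H, let X_H = 1 if all 15 edges of H are present in G. Then P[X_H = 1] = p^{15} = (7/15)^{15} = 4747561509943/437893890380859375.
By linearity: E[X] = Σ_H E[X_H] = 43589145600 · p^{15} = 43589145600 · 4747561509943/437893890380859375 = 34064551424174695424/72081298828125.
Numerically: E[X] ≈ 4.726e+05.

E[X] = 43589145600 · (7/15)^{15} = 34064551424174695424/72081298828125 ≈ 4.726e+05.


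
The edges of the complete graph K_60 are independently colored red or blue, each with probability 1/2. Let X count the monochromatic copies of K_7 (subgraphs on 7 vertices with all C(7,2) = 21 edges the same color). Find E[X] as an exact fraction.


Let X = Σ_S X_S over the C(60, 7) = 386206920 subsets S of size 7, where X_S = 1 if the K_7 on S is monochromatic.
For a fixed S, the K_7 on S has C(7, 2) = 21 edges. P[all 21 edges red] = (1/2)^21, and likewise for blue, so P[monochromatic] = 2·(1/2)^21 = 2^{1 − 21} = 1/1048576.
Summing: E[X] = C(60, 7) · 2^{1 − 21} = 386206920 · 1/1048576 = 48275865/131072.
Numerically: E[X] ≈ 368.31562.

E[X] = C(60,7)·2^(1−C(7,2)) = 48275865/131072 ≈ 368.31562.


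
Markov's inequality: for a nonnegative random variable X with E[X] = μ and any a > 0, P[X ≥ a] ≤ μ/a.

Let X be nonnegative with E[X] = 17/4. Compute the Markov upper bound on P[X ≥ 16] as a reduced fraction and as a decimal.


μ = E[X] = 17/4, a = 16.
Markov: P[X ≥ 16] ≤ μ/a = (17/4)/16 = 17/64.
Numerically: ≈ 0.265625.
(Since a = 16 > μ = 4.250000, the bound 17/64 is < 1 and informative.)

P[X ≥ 16] ≤ 17/64 ≈ 0.265625.


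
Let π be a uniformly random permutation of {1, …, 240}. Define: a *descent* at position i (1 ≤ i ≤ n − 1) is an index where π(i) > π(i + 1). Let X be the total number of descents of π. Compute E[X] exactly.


Write X = Σ X_I over i = 1, …, 239, with X_I the indicator of one descent.
There are 239 indicators.
For each fixed i, the pair (π(i), π(i+1)) is a uniformly random ordered pair of distinct values from {1, …, 240}; by symmetry P[π(i) > π(i+1)] = 1/2.
By linearity: E[X] = 239 · (1/2) = (240 − 1) · (1/2) = 239/2 ≈ 119.50000.

E[X] = 239/2 = 119.50000.


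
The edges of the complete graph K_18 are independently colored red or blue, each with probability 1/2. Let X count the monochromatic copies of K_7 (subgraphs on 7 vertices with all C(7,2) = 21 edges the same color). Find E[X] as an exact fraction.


Let X = Σ_S X_S over the C(18, 7) = 31824 subsets S of size 7, where X_S = 1 if the K_7 on S is monochromatic.
For a fixed S, the K_7 on S has C(7, 2) = 21 edges. P[all 21 edges red] = (1/2)^21, and likewise for blue, so P[monochromatic] = 2·(1/2)^21 = 2^{1 − 21} = 1/1048576.
By linearity of expectation: E[X] = C(18, 7) · 2^{1 − 21} = 31824 · 1/1048576 = 1989/65536.
Numerically: E[X] ≈ 0.0303.

E[X] = C(18,7)·2^(1−C(7,2)) = 1989/65536 ≈ 0.0303.


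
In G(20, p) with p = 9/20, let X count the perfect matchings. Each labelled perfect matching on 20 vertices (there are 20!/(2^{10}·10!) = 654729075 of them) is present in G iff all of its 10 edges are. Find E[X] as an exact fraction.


K_20 has 20!/(2^{10}·10!) = 654729075 labelled perfect matchings.
For each such perfect matching H, let X_H = 1 if all 10 edges of H are present in G. Then P[X_H = 1] = p^{10} = (9/20)^{10} = 3486784401/10240000000000.
By linearity: E[X] = Σ_H E[X_H] = 654729075 · p^{10} = 654729075 · 3486784401/10240000000000 = 91315965023646363/409600000000.
Numerically: E[X] ≈ 2.23e+05.

E[X] = 654729075 · (9/20)^{10} = 91315965023646363/409600000000 ≈ 2.23e+05.


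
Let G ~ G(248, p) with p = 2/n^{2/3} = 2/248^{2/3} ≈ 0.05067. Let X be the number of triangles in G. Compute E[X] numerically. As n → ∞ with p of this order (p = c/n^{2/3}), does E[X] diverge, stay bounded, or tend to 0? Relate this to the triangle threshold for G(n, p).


Number of potential triangles: C(248, 3) = 2511496.
Each occurs with probability p³ ≈ (0.05067)³ ≈ 1.300728e-04.
By linearity: E[X] = C(248, 3)·p³ ≈ 2511496 · 1.300728e-04 ≈ 326.6774.
Since α = 2/3 < 1, p = c/n^{2/3} ≫ 1/n is above the triangle threshold p ~ 1/n. Asymptotically E[X] ~ (c³/6)·n^{3(1−α)} = (2³/6)·n^{1} → ∞; triangles are abundant w.h.p.

E[X] ≈ 326.6774; in regime p = Θ(1/n^{2/3}) E[X] diverges (above the triangle threshold p ~ 1/n).


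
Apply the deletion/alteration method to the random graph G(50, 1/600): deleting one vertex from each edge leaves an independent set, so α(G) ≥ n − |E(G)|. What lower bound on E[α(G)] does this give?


E[|E(G)|] = C(50, 2)·p = 1225 · (1/600) = 49/24.
E[α(G)] ≥ n − E[|E(G)|] = 50 − 49/24 = 1151/24.
Numerically: ≈ 47.958.
(This is only a lower bound; the true E[α(G)] may be larger.)

E[α(G)] ≥ 1151/24 ≈ 47.958.


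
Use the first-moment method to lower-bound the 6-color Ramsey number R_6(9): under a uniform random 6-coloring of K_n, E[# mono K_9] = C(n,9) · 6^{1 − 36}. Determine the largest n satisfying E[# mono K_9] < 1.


We need C(n, 9) · 6^{1 − 36} < 1, i.e. C(n, 9) < 6^{36 − 1} = 1719070799748422591028658176.
Check values of n near the boundary:
  n = 4406: C(4406, 9) = 1710356485221788389505285700; 1710356485221788389505285700 < 1719070799748422591028658176? YES
  n = 4407: C(4407, 9) = 1713856532599459170657070050; 1713856532599459170657070050 < 1719070799748422591028658176? YES
  n = 4408: C(4408, 9) = 1717362945146264156457459600; 1717362945146264156457459600 < 1719070799748422591028658176? YES
  n = 4409: C(4409, 9) = 1720875732988608787686577131; 1720875732988608787686577131 < 1719070799748422591028658176? NO
  n = 4410: C(4410, 9) = 1724394906266704102180823710; 1724394906266704102180823710 < 1719070799748422591028658176? NO
The largest n with C(n, 9) < 1719070799748422591028658176 is n = 4408 (where E[X] = 35778394690547169926197075/35813974994758803979763712 ≈ 0.9990). Hence R_6(9) > 4408, i.e. R_6(9) ≥ 4409.

Largest n = 4408; hence R_6(9) > 4408.


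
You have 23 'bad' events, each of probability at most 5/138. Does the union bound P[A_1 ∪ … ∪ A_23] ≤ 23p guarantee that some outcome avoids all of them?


Union bound: P[∪_{i=1}^{23} A_i] ≤ Σ_i P[A_i] ≤ 23·p = 23·(5/138) = 5/6.
Numerically: 5/6 ≈ 0.8333333.
Is 5/6 < 1? YES.
Since P[∪ A_i] ≤ 5/6 < 1, the complement has P[∩ A_i^c] ≥ 1 − 5/6 = 1/6 > 0, so some outcome avoids every A_i.

23·p = 5/6 ≈ 0.8333333; existence CERTIFIED by the union bound.


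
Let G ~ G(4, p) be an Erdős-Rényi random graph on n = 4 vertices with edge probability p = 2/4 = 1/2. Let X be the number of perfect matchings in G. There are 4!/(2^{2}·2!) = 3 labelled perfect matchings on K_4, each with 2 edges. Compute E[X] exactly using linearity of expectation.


K_4 has 4!/(2^{2}·2!) = 3 labelled perfect matchings.
For each such perfect matching H, let X_H = 1 if all 2 edges of H are present in G. Then P[X_H = 1] = p^{2} = (1/2)^{2} = 1/4.
Summing the indicators: E[X] = Σ_H E[X_H] = 3 · p^{2} = 3 · 1/4 = 3/4.
Numerically: E[X] ≈ 0.75.

E[X] = 3 · (1/2)^{2} = 3/4 ≈ 0.75.


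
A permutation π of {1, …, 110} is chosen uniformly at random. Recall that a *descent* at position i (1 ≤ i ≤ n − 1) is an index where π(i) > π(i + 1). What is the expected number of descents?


Write X = Σ X_I over i = 1, …, 109, with X_I the indicator of one descent.
There are 109 indicators.
For each fixed i, the pair (π(i), π(i+1)) is a uniformly random ordered pair of distinct values from {1, …, 110}; by symmetry P[π(i) > π(i+1)] = 1/2.
By linearity: E[X] = 109 · (1/2) = (110 − 1) · (1/2) = 109/2 ≈ 54.5000.

E[X] = 109/2 = 54.5000.


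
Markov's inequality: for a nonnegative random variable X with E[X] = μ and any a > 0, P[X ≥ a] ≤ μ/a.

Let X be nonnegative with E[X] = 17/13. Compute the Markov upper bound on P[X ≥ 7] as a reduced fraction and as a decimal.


μ = E[X] = 17/13, a = 7.
Markov: P[X ≥ 7] ≤ μ/a = (17/13)/7 = 17/91.
Numerically: ≈ 0.18681.
(Since a = 7 > μ = 1.30769, the bound 17/91 is < 1 and informative.)

P[X ≥ 7] ≤ 17/91 ≈ 0.18681.


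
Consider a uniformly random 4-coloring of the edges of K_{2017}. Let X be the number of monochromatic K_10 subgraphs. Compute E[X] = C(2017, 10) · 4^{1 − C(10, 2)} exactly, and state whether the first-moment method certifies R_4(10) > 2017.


E[X] = C(2017, 10) · 4^{1 − 45} = 300324964434452596180990448 · 4^{−44} = 300324964434452596180990448/309485009821345068724781056.
As a reduced fraction: E[X] = 18770310277153287261311903/19342813113834066795298816 ≈ 0.9704023.
Is E[X] < 1? YES.
Since E[X] < 1, there exists a 4-coloring of K_{2017} with no monochromatic K_10; hence R_4(10) > 2017.

E[X] = 18770310277153287261311903/19342813113834066795298816 ≈ 0.9704023; E[X] < 1, so R_4(10) > 2017.


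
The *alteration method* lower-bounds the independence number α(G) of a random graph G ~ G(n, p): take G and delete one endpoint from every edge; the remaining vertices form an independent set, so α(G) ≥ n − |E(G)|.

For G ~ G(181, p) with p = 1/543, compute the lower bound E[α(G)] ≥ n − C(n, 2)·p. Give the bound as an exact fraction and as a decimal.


E[|E(G)|] = C(181, 2)·p = 16290 · (1/543) = 30.
E[α(G)] ≥ n − E[|E(G)|] = 181 − 30 = 151.
Numerically: ≈ 151.00000.
(This is only a lower bound; the true E[α(G)] may be larger.)

E[α(G)] ≥ 151 ≈ 151.00000.


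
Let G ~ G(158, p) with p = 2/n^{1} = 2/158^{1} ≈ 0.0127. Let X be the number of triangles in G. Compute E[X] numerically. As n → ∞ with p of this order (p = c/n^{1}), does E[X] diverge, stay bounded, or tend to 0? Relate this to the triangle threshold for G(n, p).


Number of potential triangles: C(158, 3) = 644956.
Each occurs with probability p³ ≈ (0.0127)³ ≈ 2.02824e-06.
By linearity: E[X] = C(158, 3)·p³ ≈ 644956 · 2.02824e-06 ≈ 1.308.
Here α = 1, so p = 2/n is exactly at the triangle threshold p ~ 1/n. Asymptotically E[X] → c³/6 = 2³/6 = 4/3 ≈ 1.333, a bounded constant. In this regime the triangle count is asymptotically Poisson(c³/6).

E[X] ≈ 1.308; in regime p = Θ(1/n^{1}) E[X] stays bounded (at the triangle threshold p ~ 1/n).


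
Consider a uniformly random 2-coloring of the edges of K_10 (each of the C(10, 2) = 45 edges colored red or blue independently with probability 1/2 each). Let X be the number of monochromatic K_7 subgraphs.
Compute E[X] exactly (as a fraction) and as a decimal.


Let X = Σ_S X_S over the C(10, 7) = 120 subsets S of size 7, where X_S = 1 if the K_7 on S is monochromatic.
For a fixed S, the K_7 on S has C(7, 2) = 21 edges. P[all 21 edges red] = (1/2)^21, and likewise for blue, so P[monochromatic] = 2·(1/2)^21 = 2^{1 − 21} = 1/1048576.
Summing: E[X] = C(10, 7) · 2^{1 − 21} = 120 · 1/1048576 = 15/131072.
Numerically: E[X] ≈ 0.0001.

E[X] = C(10,7)·2^(1−C(7,2)) = 15/131072 ≈ 0.0001.


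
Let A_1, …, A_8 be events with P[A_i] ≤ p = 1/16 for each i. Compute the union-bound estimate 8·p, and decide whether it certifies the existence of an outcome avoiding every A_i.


Union bound: P[∪_{i=1}^{8} A_i] ≤ Σ_i P[A_i] ≤ 8·p = 8·(1/16) = 1/2.
Numerically: 1/2 ≈ 0.50000.
Is 1/2 < 1? YES.
Since P[∪ A_i] ≤ 1/2 < 1, the complement has P[∩ A_i^c] ≥ 1 − 1/2 = 1/2 > 0, so some outcome avoids every A_i.

8·p = 1/2 ≈ 0.50000; existence CERTIFIED by the union bound.


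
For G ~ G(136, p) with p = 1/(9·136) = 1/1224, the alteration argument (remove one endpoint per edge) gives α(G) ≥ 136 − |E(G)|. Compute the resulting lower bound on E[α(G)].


E[|E(G)|] = C(136, 2)·p = 9180 · (1/1224) = 15/2.
E[α(G)] ≥ n − E[|E(G)|] = 136 − 15/2 = 257/2.
Numerically: ≈ 128.50000.
(This is only a lower bound; the true E[α(G)] may be larger.)

E[α(G)] ≥ 257/2 ≈ 128.50000.


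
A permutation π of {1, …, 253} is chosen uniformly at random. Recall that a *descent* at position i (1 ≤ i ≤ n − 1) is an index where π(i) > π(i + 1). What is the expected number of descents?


Write X = Σ X_I over i = 1, …, 252, with X_I the indicator of one descent.
There are 252 indicators.
For each fixed i, the pair (π(i), π(i+1)) is a uniformly random ordered pair of distinct values from {1, …, 253}; by symmetry P[π(i) > π(i+1)] = 1/2.
By linearity: E[X] = 252 · (1/2) = (253 − 1) · (1/2) = 126 ≈ 126.000.

E[X] = 126 = 126.000.


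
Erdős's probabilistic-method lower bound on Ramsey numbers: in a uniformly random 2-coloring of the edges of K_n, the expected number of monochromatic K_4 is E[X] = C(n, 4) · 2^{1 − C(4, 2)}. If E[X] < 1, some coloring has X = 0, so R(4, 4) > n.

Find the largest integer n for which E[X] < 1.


We need C(n, 4) · 2^{1 − 6} < 1, i.e. C(n, 4) < 2^{6 − 1} = 32.
Check values of n near the boundary:
  n = 5: C(5, 4) = 5; 5 < 32? YES
  n = 6: C(6, 4) = 15; 15 < 32? YES
  n = 7: C(7, 4) = 35; 35 < 32? NO
  n = 8: C(8, 4) = 70; 70 < 32? NO
The largest n with C(n, 4) < 32 is n = 6 (where E[X] = 15/32 ≈ 0.4688). Hence R(4, 4) > 6, i.e. R(4, 4) ≥ 7.

Largest n = 6; hence R(4, 4) > 6.


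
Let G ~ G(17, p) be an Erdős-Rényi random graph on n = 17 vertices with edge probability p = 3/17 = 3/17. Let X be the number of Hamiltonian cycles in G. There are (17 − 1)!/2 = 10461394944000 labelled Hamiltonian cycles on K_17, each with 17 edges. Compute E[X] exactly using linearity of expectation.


K_17 has (17 − 1)!/2 = 10461394944000 labelled Hamiltonian cycles.
For each such Hamiltonian cycle H, let X_H = 1 if all 17 edges of H are present in G. Then P[X_H = 1] = p^{17} = (3/17)^{17} = 129140163/827240261886336764177.
By linearity: E[X] = Σ_H E[X_H] = 10461394944000 · p^{17} = 10461394944000 · 129140163/827240261886336764177 = 1350986248275535872000/827240261886336764177.
Numerically: E[X] ≈ 1.633.

E[X] = 10461394944000 · (3/17)^{17} = 1350986248275535872000/827240261886336764177 ≈ 1.633.


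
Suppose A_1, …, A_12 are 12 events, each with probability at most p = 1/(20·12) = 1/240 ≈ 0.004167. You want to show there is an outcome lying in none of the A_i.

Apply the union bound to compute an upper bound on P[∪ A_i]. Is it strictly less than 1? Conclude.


Union bound: P[∪_{i=1}^{12} A_i] ≤ Σ_i P[A_i] ≤ 12·p = 12·(1/240) = 1/20.
Numerically: 1/20 ≈ 0.050000.
Is 1/20 < 1? YES.
Since P[∪ A_i] ≤ 1/20 < 1, the complement has P[∩ A_i^c] ≥ 1 − 1/20 = 19/20 > 0, so some outcome avoids every A_i.

12·p = 1/20 ≈ 0.050000; existence CERTIFIED by the union bound.


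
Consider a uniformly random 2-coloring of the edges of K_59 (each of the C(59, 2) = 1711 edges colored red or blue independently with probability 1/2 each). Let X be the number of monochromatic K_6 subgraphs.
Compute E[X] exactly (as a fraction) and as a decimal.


Let X = Σ_S X_S over the C(59, 6) = 45057474 subsets S of size 6, where X_S = 1 if the K_6 on S is monochromatic.
For a fixed S, the K_6 on S has C(6, 2) = 15 edges. P[all 15 edges red] = (1/2)^15, and likewise for blue, so P[monochromatic] = 2·(1/2)^15 = 2^{1 − 15} = 1/16384.
Summing: E[X] = C(59, 6) · 2^{1 − 15} = 45057474 · 1/16384 = 22528737/8192.
Numerically: E[X] ≈ 2750.08997.

E[X] = C(59,6)·2^(1−C(6,2)) = 22528737/8192 ≈ 2750.08997.


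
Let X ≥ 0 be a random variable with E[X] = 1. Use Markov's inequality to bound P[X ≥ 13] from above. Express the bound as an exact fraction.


μ = E[X] = 1, a = 13.
Markov: P[X ≥ 13] ≤ μ/a = (1)/13 = 1/13.
Numerically: ≈ 0.07692.
(Since a = 13 > μ = 1.00000, the bound 1/13 is < 1 and informative.)

P[X ≥ 13] ≤ 1/13 ≈ 0.07692.


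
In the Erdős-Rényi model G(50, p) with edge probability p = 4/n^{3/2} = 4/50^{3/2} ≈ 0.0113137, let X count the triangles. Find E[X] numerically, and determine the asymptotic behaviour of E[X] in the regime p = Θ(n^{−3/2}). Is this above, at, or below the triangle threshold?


Number of potential triangles: C(50, 3) = 19600.
Each occurs with probability p³ ≈ (0.0113137)³ ≈ 1.44815469e-06.
By linearity: E[X] = C(50, 3)·p³ ≈ 19600 · 1.44815469e-06 ≈ 0.028384.
Since α = 3/2 > 1, p = c/n^{3/2} = o(1/n) is below the triangle threshold p ~ 1/n. Asymptotically E[X] ~ (c³/6)·n^{3(1−α)} = (4³/6)·n^{-1.5} → 0, so by Markov's inequality G has no triangles w.h.p.

E[X] ≈ 0.028384; in regime p = Θ(1/n^{3/2}) E[X] tends to 0 (below the triangle threshold p ~ 1/n).


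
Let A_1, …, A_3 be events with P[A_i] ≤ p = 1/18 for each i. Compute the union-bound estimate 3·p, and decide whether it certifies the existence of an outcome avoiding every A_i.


Union bound: P[∪_{i=1}^{3} A_i] ≤ Σ_i P[A_i] ≤ 3·p = 3·(1/18) = 1/6.
Numerically: 1/6 ≈ 0.167.
Is 1/6 < 1? YES.
Since P[∪ A_i] ≤ 1/6 < 1, the complement has P[∩ A_i^c] ≥ 1 − 1/6 = 5/6 > 0, so some outcome avoids every A_i.

3·p = 1/6 ≈ 0.167; existence CERTIFIED by the union bound.


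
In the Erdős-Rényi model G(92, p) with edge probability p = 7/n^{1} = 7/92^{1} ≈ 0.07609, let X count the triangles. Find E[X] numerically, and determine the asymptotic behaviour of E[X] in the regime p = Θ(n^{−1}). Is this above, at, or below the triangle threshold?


Number of potential triangles: C(92, 3) = 125580.
Each occurs with probability p³ ≈ (0.07609)³ ≈ 4.404845e-04.
By linearity: E[X] = C(92, 3)·p³ ≈ 125580 · 4.404845e-04 ≈ 55.3160.
Here α = 1, so p = 7/n is exactly at the triangle threshold p ~ 1/n. Asymptotically E[X] → c³/6 = 7³/6 = 343/6 ≈ 57.1667, a bounded constant. In this regime the triangle count is asymptotically Poisson(c³/6).

E[X] ≈ 55.3160; in regime p = Θ(1/n^{1}) E[X] stays bounded (at the triangle threshold p ~ 1/n).


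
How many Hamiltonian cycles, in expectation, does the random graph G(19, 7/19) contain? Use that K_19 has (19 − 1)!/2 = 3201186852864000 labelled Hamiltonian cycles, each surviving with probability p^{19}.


K_19 has (19 − 1)!/2 = 3201186852864000 labelled Hamiltonian cycles.
For each such Hamiltonian cycle H, let X_H = 1 if all 19 edges of H are present in G. Then P[X_H = 1] = p^{19} = (7/19)^{19} = 11398895185373143/1978419655660313589123979.
By linearity of expectation: E[X] = Σ_H E[X_H] = 3201186852864000 · p^{19} = 3201186852864000 · 11398895185373143/1978419655660313589123979 = 36489993404591253525678231552000/1978419655660313589123979.
Numerically: E[X] ≈ 1.8444e+07.

E[X] = 3201186852864000 · (7/19)^{19} = 36489993404591253525678231552000/1978419655660313589123979 ≈ 1.8444e+07.


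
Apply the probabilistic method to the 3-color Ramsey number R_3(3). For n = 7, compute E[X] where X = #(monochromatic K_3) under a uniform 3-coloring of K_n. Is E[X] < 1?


E[X] = C(7, 3) · 3^{1 − 3} = 35 · 3^{−2} = 35/9.
As a reduced fraction: E[X] = 35/9 ≈ 3.8888889.
Is E[X] < 1? NO.
Since E[X] ≥ 1, the first-moment bound is inconclusive at n = 7; it does NOT by itself certify R_3(3) > 7.

E[X] = 35/9 ≈ 3.8888889; E[X] ≥ 1; first-moment method inconclusive here.


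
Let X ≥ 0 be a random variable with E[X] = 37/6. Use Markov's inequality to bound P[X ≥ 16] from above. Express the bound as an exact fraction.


μ = E[X] = 37/6, a = 16.
Markov: P[X ≥ 16] ≤ μ/a = (37/6)/16 = 37/96.
Numerically: ≈ 0.385.
(Since a = 16 > μ = 6.167, the bound 37/96 is < 1 and informative.)

P[X ≥ 16] ≤ 37/96 ≈ 0.385.


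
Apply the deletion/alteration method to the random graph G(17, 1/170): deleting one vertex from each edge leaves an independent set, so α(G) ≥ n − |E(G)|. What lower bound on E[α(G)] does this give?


E[|E(G)|] = C(17, 2)·p = 136 · (1/170) = 4/5.
E[α(G)] ≥ n − E[|E(G)|] = 17 − 4/5 = 81/5.
Numerically: ≈ 16.200.
(This is only a lower bound; the true E[α(G)] may be larger.)

E[α(G)] ≥ 81/5 ≈ 16.200.


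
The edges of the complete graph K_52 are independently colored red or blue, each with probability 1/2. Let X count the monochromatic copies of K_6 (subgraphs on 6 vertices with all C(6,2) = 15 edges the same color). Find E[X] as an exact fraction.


Let X = Σ_S X_S over the C(52, 6) = 20358520 subsets S of size 6, where X_S = 1 if the K_6 on S is monochromatic.
For a fixed S, the K_6 on S has C(6, 2) = 15 edges. P[all 15 edges red] = (1/2)^15, and likewise for blue, so P[monochromatic] = 2·(1/2)^15 = 2^{1 − 15} = 1/16384.
Summing: E[X] = C(52, 6) · 2^{1 − 15} = 20358520 · 1/16384 = 2544815/2048.
Numerically: E[X] ≈ 1242.585.

E[X] = C(52,6)·2^(1−C(6,2)) = 2544815/2048 ≈ 1242.585.


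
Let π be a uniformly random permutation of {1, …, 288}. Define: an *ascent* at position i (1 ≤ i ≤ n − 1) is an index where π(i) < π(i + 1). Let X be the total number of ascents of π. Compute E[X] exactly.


Write X = Σ X_I over i = 1, …, 287, with X_I the indicator of one ascent.
There are 287 indicators.
For each fixed i, the pair (π(i), π(i+1)) is a uniformly random ordered pair of distinct values from {1, …, 288}; by symmetry P[π(i) < π(i+1)] = 1/2.
By linearity: E[X] = 287 · (1/2) = (288 − 1) · (1/2) = 287/2 ≈ 143.5000.

E[X] = 287/2 = 143.5000.


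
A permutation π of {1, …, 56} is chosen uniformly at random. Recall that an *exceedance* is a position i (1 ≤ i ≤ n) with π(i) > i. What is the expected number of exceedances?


Write X = Σ_{i=1}^{56} X_i, where X_i = 1_{π(i) > i}.
For each fixed i, π(i) is uniform over {1, …, 56} (marginal of a uniform permutation), so P[π(i) > i] = (n − i)/n. Summing: Σ_{i=1}^{56} (n − i)/n = (0 + 1 + … + 55)/56 = 56(56 − 1)/(2·56) = (56 − 1)/2.
Hence E[X] = Σ_{i=1}^{56} (56 − i)/56 = 55/2 ≈ 27.500.

E[X] = 55/2 = 27.500.


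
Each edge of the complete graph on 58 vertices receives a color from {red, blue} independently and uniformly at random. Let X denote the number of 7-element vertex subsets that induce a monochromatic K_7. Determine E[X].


Let X = Σ_S X_S over the C(58, 7) = 300674088 subsets S of size 7, where X_S = 1 if the K_7 on S is monochromatic.
For a fixed S, the K_7 on S has C(7, 2) = 21 edges. P[all 21 edges red] = (1/2)^21, and likewise for blue, so P[monochromatic] = 2·(1/2)^21 = 2^{1 − 21} = 1/1048576.
By linearity of expectation: E[X] = C(58, 7) · 2^{1 − 21} = 300674088 · 1/1048576 = 37584261/131072.
Numerically: E[X] ≈ 286.7452.

E[X] = C(58,7)·2^(1−C(7,2)) = 37584261/131072 ≈ 286.7452.


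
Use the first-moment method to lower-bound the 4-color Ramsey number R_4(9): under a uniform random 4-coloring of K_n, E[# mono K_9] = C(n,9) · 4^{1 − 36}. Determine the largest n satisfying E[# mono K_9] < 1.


We need C(n, 9) · 4^{1 − 36} < 1, i.e. C(n, 9) < 4^{36 − 1} = 1180591620717411303424.
Check values of n near the boundary:
  n = 910: C(910, 9) = 1133378248346922788210; 1133378248346922788210 < 1180591620717411303424? YES
  n = 911: C(911, 9) = 1144686900492291197405; 1144686900492291197405 < 1180591620717411303424? YES
  n = 912: C(912, 9) = 1156095740032081475120; 1156095740032081475120 < 1180591620717411303424? YES
  n = 913: C(913, 9) = 1167605542753639808390; 1167605542753639808390 < 1180591620717411303424? YES
  n = 914: C(914, 9) = 1179217089587653905932; 1179217089587653905932 < 1180591620717411303424? YES
  n = 915: C(915, 9) = 1190931166636537885130; 1190931166636537885130 < 1180591620717411303424? NO
The largest n with C(n, 9) < 1180591620717411303424 is n = 914 (where E[X] = 294804272396913476483/295147905179352825856 ≈ 0.999). Hence R_4(9) > 914, i.e. R_4(9) ≥ 915.

Largest n = 914; hence R_4(9) > 914.


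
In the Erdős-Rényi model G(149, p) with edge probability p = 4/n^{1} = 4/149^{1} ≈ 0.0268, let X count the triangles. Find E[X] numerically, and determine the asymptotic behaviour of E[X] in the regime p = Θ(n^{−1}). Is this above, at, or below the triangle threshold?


Number of potential triangles: C(149, 3) = 540274.
Each occurs with probability p³ ≈ (0.0268)³ ≈ 1.93473e-05.
By linearity: E[X] = C(149, 3)·p³ ≈ 540274 · 1.93473e-05 ≈ 10.453.
Here α = 1, so p = 4/n is exactly at the triangle threshold p ~ 1/n. Asymptotically E[X] → c³/6 = 4³/6 = 32/3 ≈ 10.667, a bounded constant. In this regime the triangle count is asymptotically Poisson(c³/6).

E[X] ≈ 10.453; in regime p = Θ(1/n^{1}) E[X] stays bounded (at the triangle threshold p ~ 1/n).


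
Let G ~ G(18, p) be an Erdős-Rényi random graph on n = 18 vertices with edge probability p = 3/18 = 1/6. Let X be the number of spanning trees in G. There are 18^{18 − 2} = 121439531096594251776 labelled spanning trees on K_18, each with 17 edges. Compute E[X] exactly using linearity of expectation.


K_18 has 18^{18 − 2} = 121439531096594251776 labelled spanning trees.
For each such spanning tree H, let X_H = 1 if all 17 edges of H are present in G. Then P[X_H = 1] = p^{17} = (1/6)^{17} = 1/16926659444736.
Summing the indicators: E[X] = Σ_H E[X_H] = 121439531096594251776 · p^{17} = 121439531096594251776 · 1/16926659444736 = 14348907/2.
Numerically: E[X] ≈ 7.17e+06.

E[X] = 121439531096594251776 · (1/6)^{17} = 14348907/2 ≈ 7.17e+06.


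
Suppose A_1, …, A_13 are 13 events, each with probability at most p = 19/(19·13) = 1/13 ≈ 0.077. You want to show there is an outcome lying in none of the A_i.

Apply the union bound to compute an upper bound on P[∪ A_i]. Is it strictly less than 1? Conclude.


Union bound: P[∪_{i=1}^{13} A_i] ≤ Σ_i P[A_i] ≤ 13·p = 13·(1/13) = 1.
Numerically: 1 ≈ 1.000.
Is 1 < 1? NO.
Since the bound 1 is ≥ 1, the union bound is uninformative here; it does NOT by itself certify existence.

13·p = 1 ≈ 1.000; existence NOT certified by the union bound.


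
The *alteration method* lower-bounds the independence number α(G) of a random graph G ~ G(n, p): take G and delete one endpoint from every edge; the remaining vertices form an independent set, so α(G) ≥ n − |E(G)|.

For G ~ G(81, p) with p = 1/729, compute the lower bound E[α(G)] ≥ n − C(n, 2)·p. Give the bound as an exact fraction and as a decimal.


E[|E(G)|] = C(81, 2)·p = 3240 · (1/729) = 40/9.
E[α(G)] ≥ n − E[|E(G)|] = 81 − 40/9 = 689/9.
Numerically: ≈ 76.55556.
(This is only a lower bound; the true E[α(G)] may be larger.)

E[α(G)] ≥ 689/9 ≈ 76.55556.


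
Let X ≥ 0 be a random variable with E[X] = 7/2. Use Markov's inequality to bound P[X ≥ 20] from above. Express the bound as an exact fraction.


μ = E[X] = 7/2, a = 20.
Markov: P[X ≥ 20] ≤ μ/a = (7/2)/20 = 7/40.
Numerically: ≈ 0.17500.
(Since a = 20 > μ = 3.50000, the bound 7/40 is < 1 and informative.)

P[X ≥ 20] ≤ 7/40 ≈ 0.17500.


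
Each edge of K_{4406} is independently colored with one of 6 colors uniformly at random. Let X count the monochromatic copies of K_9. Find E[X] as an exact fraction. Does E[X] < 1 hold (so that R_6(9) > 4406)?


E[X] = C(4406, 9) · 6^{1 − 36} = 1710356485221788389505285700 · 6^{−35} = 1710356485221788389505285700/1719070799748422591028658176.
As a reduced fraction: E[X] = 142529707101815699125440475/143255899979035215919054848 ≈ 0.995.
Is E[X] < 1? YES.
Since E[X] < 1, there exists a 6-coloring of K_{4406} with no monochromatic K_9; hence R_6(9) > 4406.

E[X] = 142529707101815699125440475/143255899979035215919054848 ≈ 0.995; E[X] < 1, so R_6(9) > 4406.


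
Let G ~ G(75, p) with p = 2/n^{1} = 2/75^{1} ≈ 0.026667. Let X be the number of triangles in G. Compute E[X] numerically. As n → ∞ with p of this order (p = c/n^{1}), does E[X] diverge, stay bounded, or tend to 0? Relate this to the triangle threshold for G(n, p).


Number of potential triangles: C(75, 3) = 67525.
Each occurs with probability p³ ≈ (0.026667)³ ≈ 1.8962963e-05.
By linearity: E[X] = C(75, 3)·p³ ≈ 67525 · 1.8962963e-05 ≈ 1.28047.
Here α = 1, so p = 2/n is exactly at the triangle threshold p ~ 1/n. Asymptotically E[X] → c³/6 = 2³/6 = 4/3 ≈ 1.33333, a bounded constant. In this regime the triangle count is asymptotically Poisson(c³/6).

E[X] ≈ 1.28047; in regime p = Θ(1/n^{1}) E[X] stays bounded (at the triangle threshold p ~ 1/n).


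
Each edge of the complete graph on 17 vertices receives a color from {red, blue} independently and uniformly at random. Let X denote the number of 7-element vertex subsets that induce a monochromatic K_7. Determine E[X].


Let X = Σ_S X_S over the C(17, 7) = 19448 subsets S of size 7, where X_S = 1 if the K_7 on S is monochromatic.
For a fixed S, the K_7 on S has C(7, 2) = 21 edges. P[all 21 edges red] = (1/2)^21, and likewise for blue, so P[monochromatic] = 2·(1/2)^21 = 2^{1 − 21} = 1/1048576.
By linearity: E[X] = C(17, 7) · 2^{1 − 21} = 19448 · 1/1048576 = 2431/131072.
Numerically: E[X] ≈ 0.01855.

E[X] = C(17,7)·2^(1−C(7,2)) = 2431/131072 ≈ 0.01855.
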